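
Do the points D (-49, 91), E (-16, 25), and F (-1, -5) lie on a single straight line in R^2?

DE = (33, -66), DF = (48, -96).
det[DE; DF] = (33)(-96) − (-66)(48) = 0.
The determinant is zero, so the points are collinear.

Yes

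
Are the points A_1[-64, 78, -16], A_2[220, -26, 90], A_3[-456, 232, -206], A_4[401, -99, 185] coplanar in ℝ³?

The four points are coplanar iff the 3×3 determinant with rows A_1A_2, A_1A_3, A_1A_4 is zero.
Rows: (284, -104, 106), (-392, 154, -190), (465, -177, 201).
Expanding along the first row: (284)(-2676) − (-104)(9558) + (106)(-2226) = -1908.
Nonzero ⇒ not coplanar.

No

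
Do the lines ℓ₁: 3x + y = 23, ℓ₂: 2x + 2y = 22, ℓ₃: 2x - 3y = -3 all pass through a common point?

The three lines meet at one point iff the augmented coefficient matrix [aᵢ bᵢ cᵢ] has rank < 3, i.e. its determinant vanishes.
Here the determinant is 0.
It vanishes, so the lines are concurrent at (6, 5).

Yes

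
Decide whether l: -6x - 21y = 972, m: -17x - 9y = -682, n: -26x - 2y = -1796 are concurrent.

No

The three lines meet at one point iff the augmented coefficient matrix [aᵢ bᵢ cᵢ] has rank < 3, i.e. its determinant vanishes.
Here the determinant is -14400.
Nonzero, so no common point exists.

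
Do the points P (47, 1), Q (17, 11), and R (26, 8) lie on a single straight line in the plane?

Yes

PQ = (-30, 10), PR = (-21, 7).
Twice the signed area of △PQR is (-30)(7) − (10)(-21) = 0.
The triangle is degenerate (zero area), so the points are collinear.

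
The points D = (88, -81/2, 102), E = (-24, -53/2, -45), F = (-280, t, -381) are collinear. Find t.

Collinearity requires DE × DF = 0; each component is linear in t.
The x-component gives (147)t + (-1617/2) = 0, so t = 11/2.
The remaining components then also vanish.

11/2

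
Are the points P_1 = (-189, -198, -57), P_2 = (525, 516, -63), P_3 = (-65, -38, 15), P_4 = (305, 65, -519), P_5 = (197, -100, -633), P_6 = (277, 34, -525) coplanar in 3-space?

The plane through P_1, P_2, P_3 has normal n = P_1P_2 × P_1P_3 = (52368, -52152, 25704) and equation n·P = -1036584.
Checking the remaining points: n·P_4 = -758016, n·P_5 = -738936, n·P_6 = -761832.
Since n·P_4 = -758016 ≠ -1036584, P_4 is off the plane and the points are not all coplanar.

No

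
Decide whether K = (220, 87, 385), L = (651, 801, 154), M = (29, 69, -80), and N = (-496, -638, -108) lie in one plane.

Yes

The four points are coplanar iff the 3×3 determinant with rows KL, KM, KN is zero.
Rows: (431, 714, -231), (-191, -18, -465), (-716, -725, -493).
Expanding along the first row: (431)(-328251) − (714)(-238777) + (-231)(125587) = 0.
Zero determinant ⇒ coplanar.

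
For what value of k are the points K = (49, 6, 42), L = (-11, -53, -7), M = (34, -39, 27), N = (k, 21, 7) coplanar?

Coplanarity ⇔ det[KL; KM; KN] = 0.
Expanding, this is linear in k: (-1320)k + (-1320) = 0.
So k = -1.

-1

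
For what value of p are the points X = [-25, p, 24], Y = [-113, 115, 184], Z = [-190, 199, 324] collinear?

19

Collinearity requires XY × XZ = 0; each component is linear in p.
The x-component gives (-140)p + (2660) = 0, so p = 19.
The remaining components then also vanish.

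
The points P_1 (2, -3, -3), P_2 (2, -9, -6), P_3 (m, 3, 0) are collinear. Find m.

Collinearity requires P_1P_2 × P_1P_3 = 0; each component is linear in m.
The y-component gives (-3)m + (6) = 0, so m = 2.
The remaining components then also vanish.

2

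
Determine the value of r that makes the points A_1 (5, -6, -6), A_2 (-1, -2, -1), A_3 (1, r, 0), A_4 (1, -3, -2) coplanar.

-2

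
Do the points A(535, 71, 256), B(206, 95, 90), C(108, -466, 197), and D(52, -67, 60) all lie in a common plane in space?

The four points are coplanar iff the 3×3 determinant with rows AB, AC, AD is zero.
Rows: (-329, 24, -166), (-427, -537, -59), (-483, -138, -196).
Expanding along the first row: (-329)(97110) − (24)(55195) + (-166)(-200445) = 0.
Zero determinant ⇒ coplanar.

Yes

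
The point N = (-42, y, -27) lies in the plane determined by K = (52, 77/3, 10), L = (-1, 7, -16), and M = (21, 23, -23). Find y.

-35/3

Coplanarity requires KL · (KM × KN) = 0.
KL = (-53, -56/3, -26), KM = (-31, -8/3, -33); the triple product is linear in y with coefficient -943 and constant term -33005/3.
Setting it to zero: y = -35/3.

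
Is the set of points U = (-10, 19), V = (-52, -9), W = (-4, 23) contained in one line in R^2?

UV = (-42, -28), UW = (6, 4).
Twice the signed area of △UVW is (-42)(4) − (-28)(6) = 0.
The triangle is degenerate (zero area), so the points are collinear.

Yes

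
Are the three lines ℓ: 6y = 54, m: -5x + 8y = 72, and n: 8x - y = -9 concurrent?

Yes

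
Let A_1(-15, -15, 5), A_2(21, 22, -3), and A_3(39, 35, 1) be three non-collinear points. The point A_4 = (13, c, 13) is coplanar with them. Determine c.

4

Coplanarity requires A_1A_2 · (A_1A_3 × A_1A_4) = 0.
A_1A_2 = (36, 37, -8), A_1A_3 = (54, 50, -4); the triple product is linear in c with coefficient -288 and constant term 1152.
Setting it to zero: c = 4.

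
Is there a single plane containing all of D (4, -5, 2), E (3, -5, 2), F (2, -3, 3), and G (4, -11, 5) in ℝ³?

No

The four points are coplanar iff the 3×3 determinant with rows DE, DF, DG is zero.
Rows: (-1, 0, 0), (-2, 2, 1), (0, -6, 3).
Expanding along the first row: (-1)(12) − (0)(-6) + (0)(12) = -12.
Nonzero ⇒ not coplanar.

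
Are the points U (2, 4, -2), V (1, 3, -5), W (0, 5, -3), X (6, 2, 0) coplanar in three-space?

With U as base: UV = (-1, -1, -3), UW = (-2, 1, -1), UX = (4, -2, 2).
UW × UX = (0, 0, 0).
UV · (UW × UX) = 0.
The scalar triple product vanishes, so the four points are coplanar.

Yes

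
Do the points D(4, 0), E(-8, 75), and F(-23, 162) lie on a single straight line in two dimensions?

No

DE = (-12, 75), DF = (-27, 162).
det[DE; DF] = (-12)(162) − (75)(-27) = 81.
The determinant is nonzero, so they are not collinear.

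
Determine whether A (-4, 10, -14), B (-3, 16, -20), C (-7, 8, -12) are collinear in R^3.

No

AB = (1, 6, -6), AC = (-3, -2, 2).
Comparing components 3 and 1: (-6)(-3) − (1)(2) = 16 ≠ 0, so AB and AC are not parallel and the points are not collinear.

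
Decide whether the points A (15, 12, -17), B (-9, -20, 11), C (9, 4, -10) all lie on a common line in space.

AB = (-24, -32, 28), AC = (-6, -8, 7).
Each component of AC is 1/4 times the corresponding component of AB, so AC = 1/4·AB and the points are collinear.

Yes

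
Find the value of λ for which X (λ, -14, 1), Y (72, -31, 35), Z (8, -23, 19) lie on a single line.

-64

Direction YZ = (-64, 8, -16). From the y-coordinate of X, the parameter along the line is τ = (-14 − (-31))/8 = 17/8.
Then λ = 72 + 17/8·(-64) = -64.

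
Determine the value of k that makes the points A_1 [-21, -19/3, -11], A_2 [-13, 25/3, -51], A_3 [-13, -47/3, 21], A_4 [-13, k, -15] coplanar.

The points are coplanar iff A_1A_2 · (A_1A_3 × A_1A_4) = 0.
Expanding, this is linear in k: (-576)k + (-2112) = 0.
So k = -11/3.

-11/3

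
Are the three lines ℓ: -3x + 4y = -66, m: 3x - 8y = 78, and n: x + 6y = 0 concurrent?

Yes

Intersecting ℓ and m: solving the 2×2 system gives (x, y) = (18, -3).
Substitute into n: (1)(18) + (6)(-3) = 0.
This equals 0, so (18, -3) lies on all three lines and they are concurrent.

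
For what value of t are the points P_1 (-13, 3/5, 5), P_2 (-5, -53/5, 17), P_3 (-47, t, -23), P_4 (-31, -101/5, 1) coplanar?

Normal to plane P_1P_2P_4: n = (1472/5, -184, -368); plane equation n·P = -28888/5.
Requiring n·P_3 = -28888/5: (-184)t + (-26864/5) = -28888/5.
So t = 11/5.

11/5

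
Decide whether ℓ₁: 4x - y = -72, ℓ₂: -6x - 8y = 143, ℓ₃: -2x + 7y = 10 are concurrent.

No

The three lines meet at one point iff the augmented coefficient matrix [aᵢ bᵢ cᵢ] has rank < 3, i.e. its determinant vanishes.
Here the determinant is 78.
Nonzero, so no common point exists.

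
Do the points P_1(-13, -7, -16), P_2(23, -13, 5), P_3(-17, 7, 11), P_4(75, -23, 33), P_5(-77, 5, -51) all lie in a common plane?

No

The plane through P_1, P_2, P_3 has normal n = P_1P_2 × P_1P_3 = (-456, -1056, 480) and equation n·P = 5640.
Checking the remaining points: n·P_4 = 5928, n·P_5 = 5352.
Since n·P_4 = 5928 ≠ 5640, P_4 is off the plane and the points are not all coplanar.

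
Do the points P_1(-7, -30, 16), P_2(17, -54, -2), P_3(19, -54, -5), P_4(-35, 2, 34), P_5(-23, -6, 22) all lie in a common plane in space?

Yes

The plane through P_1, P_2, P_3 has normal n = P_1P_2 × P_1P_3 = (72, 36, 48) and equation n·P = -816.
Checking the remaining points: n·P_4 = -816, n·P_5 = -816.
All equal -816, so all 5 points lie in one plane.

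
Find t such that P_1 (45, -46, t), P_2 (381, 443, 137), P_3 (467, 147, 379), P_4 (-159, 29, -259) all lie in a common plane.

5

Coplanarity ⇔ det[P_1P_2; P_1P_3; P_1P_4] = 0.
Expanding, this is linear in t: (195444)t + (-977220) = 0.
So t = 5.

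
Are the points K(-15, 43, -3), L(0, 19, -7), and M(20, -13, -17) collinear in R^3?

No

KL = (15, -24, -4), KM = (35, -56, -14).
KL × KM = (112, 70, 0).
The cross product is nonzero, so the points do not lie on one line.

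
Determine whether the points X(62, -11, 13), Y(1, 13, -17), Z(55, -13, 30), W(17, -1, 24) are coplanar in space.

Yes

The four points are coplanar iff the 3×3 determinant with rows XY, XZ, XW is zero.
Rows: (-61, 24, -30), (-7, -2, 17), (-45, 10, 11).
Expanding along the first row: (-61)(-192) − (24)(688) + (-30)(-160) = 0.
Zero determinant ⇒ coplanar.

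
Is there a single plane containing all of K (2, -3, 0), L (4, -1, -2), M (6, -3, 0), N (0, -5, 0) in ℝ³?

No

With K as base: KL = (2, 2, -2), KM = (4, 0, 0), KN = (-2, -2, 0).
KM × KN = (0, 0, -8).
KL · (KM × KN) = 16.
Since 16 ≠ 0, the four points are not coplanar.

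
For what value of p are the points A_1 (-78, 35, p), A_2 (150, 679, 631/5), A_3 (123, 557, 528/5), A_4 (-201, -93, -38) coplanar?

7/5

The points are coplanar iff A_1A_2 · (A_1A_3 × A_1A_4) = 0.
Expanding, this is linear in p: (21978)p + (-153846/5) = 0.
So p = 7/5.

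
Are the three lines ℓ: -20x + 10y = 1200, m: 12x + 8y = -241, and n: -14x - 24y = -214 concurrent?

The three lines meet at one point iff the augmented coefficient matrix [aᵢ bᵢ cᵢ] has rank < 3, i.e. its determinant vanishes.
Here the determinant is -1860.
Nonzero, so no common point exists.

No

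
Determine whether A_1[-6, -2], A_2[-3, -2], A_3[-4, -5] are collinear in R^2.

A_1A_2 = (3, 0), A_1A_3 = (2, -3).
If collinear, A_1A_3 would be a scalar multiple of A_1A_2. But (3)·(-3) ≠ (0)·(2) (difference -9), so they are not parallel; the points are not collinear.

No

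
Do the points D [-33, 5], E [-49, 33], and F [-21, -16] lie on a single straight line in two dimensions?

DE = (-16, 28), DF = (12, -21).
Twice the signed area of △DEF is (-16)(-21) − (28)(12) = 0.
The triangle is degenerate (zero area), so the points are collinear.

Yes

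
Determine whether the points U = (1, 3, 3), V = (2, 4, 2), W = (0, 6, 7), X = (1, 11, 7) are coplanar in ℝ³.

No

With U as base: UV = (1, 1, -1), UW = (-1, 3, 4), UX = (0, 8, 4).
UW × UX = (-20, 4, -8).
UV · (UW × UX) = -8.
Since -8 ≠ 0, the four points are not coplanar.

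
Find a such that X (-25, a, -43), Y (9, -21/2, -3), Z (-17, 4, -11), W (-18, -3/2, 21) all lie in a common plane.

The points are coplanar iff XY · (XZ × XW) = 0.
Expanding, this is linear in a: (-840)a + (11760) = 0.
So a = 14.

14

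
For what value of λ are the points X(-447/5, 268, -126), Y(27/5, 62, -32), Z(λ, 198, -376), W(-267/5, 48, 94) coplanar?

Normal to plane XYW: n = (-24640, -17472, -13440); plane equation n·P = -786240.
Requiring n·Z = -786240: (-24640)λ + (1593984) = -786240.
So λ = 483/5.

483/5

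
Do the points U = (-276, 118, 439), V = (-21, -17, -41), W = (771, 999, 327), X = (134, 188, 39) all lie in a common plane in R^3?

The four points are coplanar iff the 3×3 determinant with rows UV, UW, UX is zero.
Rows: (255, -135, -480), (1047, 881, -112), (410, 70, -400).
Expanding along the first row: (255)(-344560) − (-135)(-372880) + (-480)(-287920) = 0.
Zero determinant ⇒ coplanar.

Yes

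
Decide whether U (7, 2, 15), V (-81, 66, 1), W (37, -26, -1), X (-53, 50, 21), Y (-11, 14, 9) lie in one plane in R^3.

The plane through U, V, W has normal n = UV × UW = (-1416, -1828, 544) and equation n·P = -5408.
Checking the remaining points: n·X = -4928, n·Y = -5120.
Since n·X = -4928 ≠ -5408, X is off the plane and the points are not all coplanar.

No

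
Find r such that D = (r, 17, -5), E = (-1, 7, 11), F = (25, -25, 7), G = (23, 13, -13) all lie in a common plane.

11

Coplanarity ⇔ det[DE; DF; DG] = 0.
Expanding, this is linear in r: (-792)r + (8712) = 0.
So r = 11.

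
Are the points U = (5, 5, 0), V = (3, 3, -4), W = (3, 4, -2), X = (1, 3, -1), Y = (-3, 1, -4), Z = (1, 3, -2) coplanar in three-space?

No

The plane through U, V, W has normal n = UV × UW = (0, 4, -2) and equation n·P = 20.
Checking the remaining points: n·X = 14, n·Y = 12, n·Z = 16.
Since n·X = 14 ≠ 20, X is off the plane and the points are not all coplanar.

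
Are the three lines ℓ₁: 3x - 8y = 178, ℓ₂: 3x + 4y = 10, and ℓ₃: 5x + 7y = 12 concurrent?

Intersecting ℓ₁ and ℓ₂: solving the 2×2 system gives (x, y) = (22, -14).
Substitute into ℓ₃: (5)(22) + (7)(-14) = 12.
This equals 12, so (22, -14) lies on all three lines and they are concurrent.

Yes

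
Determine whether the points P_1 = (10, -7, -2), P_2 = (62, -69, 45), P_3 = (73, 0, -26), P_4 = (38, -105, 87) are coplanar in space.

With P_1 as base: P_1P_2 = (52, -62, 47), P_1P_3 = (63, 7, -24), P_1P_4 = (28, -98, 89).
P_1P_3 × P_1P_4 = (-1729, -6279, -6370).
P_1P_2 · (P_1P_3 × P_1P_4) = 0.
The scalar triple product vanishes, so the four points are coplanar.

Yes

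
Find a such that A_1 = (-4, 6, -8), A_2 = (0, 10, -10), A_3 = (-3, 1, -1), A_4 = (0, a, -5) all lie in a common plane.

6

Normal to plane A_1A_2A_3: n = (18, -30, -24); plane equation n·P = -60.
Requiring n·A_4 = -60: (-30)a + (120) = -60.
So a = 6.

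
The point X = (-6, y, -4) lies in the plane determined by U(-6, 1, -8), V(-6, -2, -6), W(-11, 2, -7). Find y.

The plane through U, V, W has equation −5x − 10y − 15z = 140.
Substituting X: (-10)y + (90) = 140, so y = -5.

-5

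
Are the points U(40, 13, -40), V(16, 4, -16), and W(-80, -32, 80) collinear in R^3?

UV = (-24, -9, 24), UW = (-120, -45, 120).
UV × UW = (0, 0, 0).
The cross product vanishes, so the three points are collinear.

Yes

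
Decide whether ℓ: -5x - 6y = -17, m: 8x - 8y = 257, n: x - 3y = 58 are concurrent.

No

The three lines meet at one point iff the augmented coefficient matrix [aᵢ bᵢ cᵢ] has rank < 3, i.e. its determinant vanishes.
Here the determinant is -21.
Nonzero, so no common point exists.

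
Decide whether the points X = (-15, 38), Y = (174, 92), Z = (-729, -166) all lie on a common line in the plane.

XY = (189, 54), XZ = (-714, -204).
Twice the signed area of △XYZ is (189)(-204) − (54)(-714) = 0.
The triangle is degenerate (zero area), so the points are collinear.

Yes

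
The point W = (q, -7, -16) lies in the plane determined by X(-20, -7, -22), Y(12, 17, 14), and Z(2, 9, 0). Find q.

Coplanarity requires XY · (XZ × XW) = 0.
XY = (32, 24, 36), XZ = (22, 16, 22); the triple product is linear in q with coefficient -48 and constant term -1056.
Setting it to zero: q = -22.

-22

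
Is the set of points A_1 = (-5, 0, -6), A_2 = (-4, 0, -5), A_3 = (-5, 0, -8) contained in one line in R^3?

No

A_1A_2 = (1, 0, 1), A_1A_3 = (0, 0, -2).
A_1A_2 × A_1A_3 = (0, 2, 0).
The cross product is nonzero, so the points do not lie on one line.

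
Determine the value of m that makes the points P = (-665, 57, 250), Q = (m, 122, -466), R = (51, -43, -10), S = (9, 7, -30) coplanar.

734

The points are coplanar iff PQ · (PR × PS) = 0.
Expanding, this is linear in m: (15000)m + (-11010000) = 0.
So m = 734.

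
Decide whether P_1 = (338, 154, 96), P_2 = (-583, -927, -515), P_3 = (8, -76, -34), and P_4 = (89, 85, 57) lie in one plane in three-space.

A normal to the plane through P_1, P_2, P_3 is n = P_1P_2 × P_1P_3 = (0, 81900, -144900).
The plane has equation n·P = -1297800. For P_4: n·P_4 = -1297800.
Equal, so P_4 lies in the plane and all four are coplanar.

Yes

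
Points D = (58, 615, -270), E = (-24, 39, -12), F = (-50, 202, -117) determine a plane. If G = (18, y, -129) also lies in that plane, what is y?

The plane through D, E, F has equation 18426x − 15318y − 28342z = -699522.
Substituting G: (-15318)y + (3987786) = -699522, so y = 306.

306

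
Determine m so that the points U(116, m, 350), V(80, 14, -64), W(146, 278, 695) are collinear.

Collinearity requires UV × UW = 0; each component is linear in m.
The x-component gives (-759)m + (119922) = 0, so m = 158.
The remaining components then also vanish.

158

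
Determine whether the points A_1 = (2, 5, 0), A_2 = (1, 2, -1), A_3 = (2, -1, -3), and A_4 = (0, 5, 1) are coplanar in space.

With A_1 as base: A_1A_2 = (-1, -3, -1), A_1A_3 = (0, -6, -3), A_1A_4 = (-2, 0, 1).
A_1A_3 × A_1A_4 = (-6, 6, -12).
A_1A_2 · (A_1A_3 × A_1A_4) = 0.
The scalar triple product vanishes, so the four points are coplanar.

Yes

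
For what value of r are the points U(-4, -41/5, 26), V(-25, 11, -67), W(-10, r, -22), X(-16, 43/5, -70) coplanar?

Normal to plane UVX: n = (-1404/5, -900, -612/5); plane equation n·P = 26604/5.
Requiring n·W = 26604/5: (-900)r + (27504/5) = 26604/5.
So r = 1/5.

1/5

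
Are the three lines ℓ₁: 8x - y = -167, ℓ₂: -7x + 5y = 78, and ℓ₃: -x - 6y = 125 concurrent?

No

Intersecting ℓ₁ and ℓ₂: solving the 2×2 system gives (x, y) = (-757/33, -545/33).
Substitute into ℓ₃: (-1)(-757/33) + (-6)(-545/33) = 4027/33.
But ℓ₃ requires 125 ≠ 4027/33, so the three lines have no common point.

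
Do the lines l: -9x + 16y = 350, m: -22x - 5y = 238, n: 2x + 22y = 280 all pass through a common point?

Yes

Intersecting l and m: solving the 2×2 system gives (x, y) = (-14, 14).
Substitute into n: (2)(-14) + (22)(14) = 280.
This equals 280, so (-14, 14) lies on all three lines and they are concurrent.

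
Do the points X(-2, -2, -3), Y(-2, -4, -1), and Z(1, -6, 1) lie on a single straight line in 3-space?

XY = (0, -2, 2), XZ = (3, -4, 4).
Comparing components 3 and 1: (2)(3) − (0)(4) = 6 ≠ 0, so XY and XZ are not parallel and the points are not collinear.

No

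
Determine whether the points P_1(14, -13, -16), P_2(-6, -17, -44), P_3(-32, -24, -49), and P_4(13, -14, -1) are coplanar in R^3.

No

A normal to the plane through P_1, P_2, P_3 is n = P_1P_2 × P_1P_3 = (-176, 628, 36).
The plane has equation n·P = -11204. For P_4: n·P_4 = -11116.
-11116 ≠ -11204, so P_4 is off the plane.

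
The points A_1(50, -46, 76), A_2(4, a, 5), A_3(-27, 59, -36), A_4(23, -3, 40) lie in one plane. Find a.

9

Normal to plane A_1A_3A_4: n = (1036, 252, -476); plane equation n·P = 4032.
Requiring n·A_2 = 4032: (252)a + (1764) = 4032.
So a = 9.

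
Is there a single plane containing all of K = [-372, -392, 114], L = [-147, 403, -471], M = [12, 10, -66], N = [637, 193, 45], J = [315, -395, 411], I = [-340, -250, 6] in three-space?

Yes

The plane through K, L, M has normal n = KL × KM = (92070, -184140, -214830) and equation n·P = 13442220.
Checking the remaining points: n·N = 13442220, n·J = 13442220, n·I = 13442220.
All equal 13442220, so all 6 points lie in one plane.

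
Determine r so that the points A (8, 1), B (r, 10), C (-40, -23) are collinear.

Collinearity: (B − A) must be parallel to (C − A) = (-48, -24).
Cross-multiplying the components: (r − 8)·(-24) = (9)·(-48).
Solving gives r = 26.

26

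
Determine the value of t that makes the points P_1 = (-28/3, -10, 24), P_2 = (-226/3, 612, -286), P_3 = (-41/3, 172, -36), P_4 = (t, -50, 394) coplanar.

Coplanarity ⇔ det[P_1P_2; P_1P_3; P_1P_4] = 0.
Expanding, this is linear in t: (19100)t + (-9492700/3) = 0.
So t = 497/3.

497/3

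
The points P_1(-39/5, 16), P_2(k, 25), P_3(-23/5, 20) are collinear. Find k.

The three points are collinear iff det[P_1P_2; P_1P_3] = 0.
This determinant is linear in k: (4)k + (12/5) = 0, so k = -3/5.

-3/5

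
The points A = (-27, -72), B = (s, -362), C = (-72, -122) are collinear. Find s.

The three points are collinear iff det[AB; AC] = 0.
This determinant is linear in s: (-50)s + (-14400) = 0, so s = -288.

-288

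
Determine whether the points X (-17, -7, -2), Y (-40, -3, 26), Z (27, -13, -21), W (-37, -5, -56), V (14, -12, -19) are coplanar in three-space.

No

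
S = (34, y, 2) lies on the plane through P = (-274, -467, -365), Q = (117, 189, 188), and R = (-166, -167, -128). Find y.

-47

Coplanarity requires PQ · (PR × PS) = 0.
PQ = (391, 656, 553), PR = (108, 300, 237); the triple product is linear in y with coefficient -32943 and constant term -1548321.
Setting it to zero: y = -47.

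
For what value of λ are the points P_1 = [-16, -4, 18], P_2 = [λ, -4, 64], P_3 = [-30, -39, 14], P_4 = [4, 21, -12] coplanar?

-30

Normal to plane P_1P_3P_4: n = (1150, -500, 350); plane equation n·P = -10100.
Requiring n·P_2 = -10100: (1150)λ + (24400) = -10100.
So λ = -30.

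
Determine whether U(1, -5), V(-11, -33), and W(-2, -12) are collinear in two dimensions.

Yes

UV = (-12, -28), UW = (-3, -7).
Twice the signed area of △UVW is (-12)(-7) − (-28)(-3) = 0.
The triangle is degenerate (zero area), so the points are collinear.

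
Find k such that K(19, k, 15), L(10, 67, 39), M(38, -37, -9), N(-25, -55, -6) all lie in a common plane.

Coplanarity ⇔ det[KL; KM; KN] = 0.
Expanding, this is linear in k: (-2940)k + (38220) = 0.
So k = 13.

13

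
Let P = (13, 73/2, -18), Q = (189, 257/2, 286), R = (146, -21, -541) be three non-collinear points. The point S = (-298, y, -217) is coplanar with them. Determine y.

The plane through P, Q, R has equation −30636x + 132480y − 22356z = 4839660.
Substituting S: (132480)y + (13980780) = 4839660, so y = -69.

-69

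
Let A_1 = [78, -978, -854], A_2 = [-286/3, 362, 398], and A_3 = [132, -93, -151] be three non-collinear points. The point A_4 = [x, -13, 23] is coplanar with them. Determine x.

The plane through A_1, A_2, A_3 has equation −166000x + (568384/3)y − 225760z = -5442144.
Substituting A_4: (-166000)x + (-22966432/3) = -5442144, so x = -40/3.

-40/3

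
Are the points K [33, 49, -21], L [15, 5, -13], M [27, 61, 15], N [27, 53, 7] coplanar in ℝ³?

A normal to the plane through K, L, M is n = KL × KM = (-1680, 600, -480).
The plane has equation n·P = -15960. For N: n·N = -16920.
-16920 ≠ -15960, so N is off the plane.

No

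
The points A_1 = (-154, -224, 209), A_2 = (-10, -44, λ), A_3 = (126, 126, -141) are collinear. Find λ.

Direction A_1A_3 = (280, 350, -350). From the x-coordinate of A_2, the parameter along the line is τ = (-10 − (-154))/280 = 18/35.
Then λ = 209 + 18/35·(-350) = 29.

29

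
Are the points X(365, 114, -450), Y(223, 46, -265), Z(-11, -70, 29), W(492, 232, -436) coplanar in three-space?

No

With X as base: XY = (-142, -68, 185), XZ = (-376, -184, 479), XW = (127, 118, 14).
XZ × XW = (-59098, 66097, -21000).
XY · (XZ × XW) = 12320.
Since 12320 ≠ 0, the four points are not coplanar.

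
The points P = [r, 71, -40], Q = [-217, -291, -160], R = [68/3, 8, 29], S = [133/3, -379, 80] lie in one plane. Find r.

Coplanarity ⇔ det[PQ; PR; PS] = 0.
Expanding, this is linear in r: (-88392)r + (-4331208) = 0.
So r = -49.

-49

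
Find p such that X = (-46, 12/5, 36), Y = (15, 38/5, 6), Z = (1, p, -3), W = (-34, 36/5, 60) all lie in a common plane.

Normal to plane XYW: n = (1344/5, -1824, 1152/5); plane equation n·P = -8448.
Requiring n·Z = -8448: (-1824)p + (-2112/5) = -8448.
So p = 22/5.

22/5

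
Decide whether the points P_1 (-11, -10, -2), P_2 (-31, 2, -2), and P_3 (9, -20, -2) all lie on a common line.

No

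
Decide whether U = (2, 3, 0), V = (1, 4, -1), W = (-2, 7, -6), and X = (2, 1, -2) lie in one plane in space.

A normal to the plane through U, V, W is n = UV × UW = (-2, -2, 0).
The plane has equation n·P = -10. For X: n·X = -6.
-6 ≠ -10, so X is off the plane.

No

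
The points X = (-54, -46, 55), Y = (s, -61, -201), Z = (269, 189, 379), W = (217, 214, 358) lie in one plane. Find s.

-441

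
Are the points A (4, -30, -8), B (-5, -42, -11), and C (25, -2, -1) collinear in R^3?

Yes

AB = (-9, -12, -3), AC = (21, 28, 7).
Each component of AC is -7/3 times the corresponding component of AB, so AC = -7/3·AB and the points are collinear.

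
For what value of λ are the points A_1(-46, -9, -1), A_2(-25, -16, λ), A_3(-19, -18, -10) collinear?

Direction A_1A_3 = (27, -9, -9). From the x-coordinate of A_2, the parameter along the line is τ = (-25 − (-46))/27 = 7/9.
Then λ = (-1) + 7/9·(-9) = -8.

-8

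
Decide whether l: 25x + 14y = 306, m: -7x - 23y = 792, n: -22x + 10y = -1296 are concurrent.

Yes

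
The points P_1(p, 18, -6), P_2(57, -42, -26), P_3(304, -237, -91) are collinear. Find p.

-19

Direction P_2P_3 = (247, -195, -65). From the y-coordinate of P_1, the parameter along the line is τ = (18 − (-42))/(-195) = -4/13.
Then p = 57 + (-4/13)·(247) = -19.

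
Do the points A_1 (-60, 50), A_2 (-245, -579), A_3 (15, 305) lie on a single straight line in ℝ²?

Yes

A_1A_2 = (-185, -629), A_1A_3 = (75, 255).
Twice the signed area of △A_1A_2A_3 is (-185)(255) − (-629)(75) = 0.
The triangle is degenerate (zero area), so the points are collinear.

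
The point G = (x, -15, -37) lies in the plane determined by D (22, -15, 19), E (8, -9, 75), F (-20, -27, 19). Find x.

57

The plane through D, E, F has equation 672x − 2352y + 420z = 58044.
Substituting G: (672)x + (19740) = 58044, so x = 57.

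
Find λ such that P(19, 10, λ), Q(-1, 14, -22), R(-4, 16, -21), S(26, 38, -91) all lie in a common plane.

-42

The points are coplanar iff PQ · (PR × PS) = 0.
Expanding, this is linear in λ: (126)λ + (5292) = 0.
So λ = -42.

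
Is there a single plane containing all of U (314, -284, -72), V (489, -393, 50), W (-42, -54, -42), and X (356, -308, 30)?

The four points are coplanar iff the 3×3 determinant with rows UV, UW, UX is zero.
Rows: (175, -109, 122), (-356, 230, 30), (42, -24, 102).
Expanding along the first row: (175)(24180) − (-109)(-37572) + (122)(-1116) = 0.
Zero determinant ⇒ coplanar.

Yes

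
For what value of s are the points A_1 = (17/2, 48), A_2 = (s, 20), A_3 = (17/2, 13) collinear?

The three points are collinear iff det[A_1A_2; A_1A_3] = 0.
This determinant is linear in s: (-35)s + (595/2) = 0, so s = 17/2.

17/2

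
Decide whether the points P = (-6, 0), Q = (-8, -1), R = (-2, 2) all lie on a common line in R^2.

PQ = (-2, -1), PR = (4, 2).
Checking proportionality: PR = -2·PQ, so the vectors are parallel and the points are collinear.

Yes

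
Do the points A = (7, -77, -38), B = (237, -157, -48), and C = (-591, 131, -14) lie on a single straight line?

No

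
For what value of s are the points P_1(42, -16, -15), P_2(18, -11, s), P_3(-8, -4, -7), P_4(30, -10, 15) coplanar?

-18

The points are coplanar iff P_1P_2 · (P_1P_3 × P_1P_4) = 0.
Expanding, this is linear in s: (-156)s + (-2808) = 0.
So s = -18.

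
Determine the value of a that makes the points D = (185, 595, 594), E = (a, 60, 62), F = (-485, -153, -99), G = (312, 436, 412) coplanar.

-12

Normal to plane DFG: n = (25949, -209951, 201526); plane equation n·P = -413836.
Requiring n·E = -413836: (25949)a + (-102448) = -413836.
So a = -12.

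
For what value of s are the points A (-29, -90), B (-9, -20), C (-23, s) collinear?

-69

Collinearity: (C − A) must be parallel to (B − A) = (20, 70).
Cross-multiplying the components: (s − (-90))·(20) = (6)·(70).
Solving gives s = -69.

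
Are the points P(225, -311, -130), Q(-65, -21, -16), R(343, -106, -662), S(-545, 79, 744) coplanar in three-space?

Yes

A normal to the plane through P, Q, R is n = PQ × PR = (-177650, -140828, -93670).
The plane has equation n·X = 16003358. For S: n·S = 16003358.
Equal, so S lies in the plane and all four are coplanar.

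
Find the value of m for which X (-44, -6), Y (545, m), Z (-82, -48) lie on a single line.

645

The three points are collinear iff det[XY; XZ] = 0.
This determinant is linear in m: (38)m + (-24510) = 0, so m = 645.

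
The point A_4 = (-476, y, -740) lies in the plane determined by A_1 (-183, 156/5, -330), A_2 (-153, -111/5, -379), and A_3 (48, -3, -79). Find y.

Coplanarity requires A_1A_2 · (A_1A_3 × A_1A_4) = 0.
A_1A_2 = (30, -267/5, -49), A_1A_3 = (231, -171/5, 251); the triple product is linear in y with coefficient -18849 and constant term 1847202/5.
Setting it to zero: y = 98/5.

98/5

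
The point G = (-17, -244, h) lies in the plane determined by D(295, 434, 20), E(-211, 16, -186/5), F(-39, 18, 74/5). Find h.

Coplanarity requires DE · (DF × DG) = 0.
DE = (-506, -418, -286/5), DF = (-334, -416, -26/5); the triple product is linear in h with coefficient 70884 and constant term -29204208/5.
Setting it to zero: h = 412/5.

412/5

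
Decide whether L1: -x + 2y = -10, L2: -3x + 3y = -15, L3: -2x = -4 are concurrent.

No

The three lines meet at one point iff the augmented coefficient matrix [aᵢ bᵢ cᵢ] has rank < 3, i.e. its determinant vanishes.
Here the determinant is -12.
Nonzero, so no common point exists.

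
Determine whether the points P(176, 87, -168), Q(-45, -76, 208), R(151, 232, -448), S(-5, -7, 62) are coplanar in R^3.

Yes

With P as base: PQ = (-221, -163, 376), PR = (-25, 145, -280), PS = (-181, -94, 230).
PR × PS = (7030, 56430, 28595).
PQ · (PR × PS) = 0.
The scalar triple product vanishes, so the four points are coplanar.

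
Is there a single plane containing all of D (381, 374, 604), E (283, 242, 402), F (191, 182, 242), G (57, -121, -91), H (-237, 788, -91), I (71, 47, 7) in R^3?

The plane through D, E, F has normal n = DE × DF = (9000, 2904, -6264) and equation n·P = 731640.
Checking the remaining points: n·G = 731640, n·H = 725376, n·I = 731640.
Since n·H = 725376 ≠ 731640, H is off the plane and the points are not all coplanar.

No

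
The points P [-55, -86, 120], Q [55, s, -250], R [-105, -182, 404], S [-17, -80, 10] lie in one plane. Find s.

-36

The points are coplanar iff PQ · (PR × PS) = 0.
Expanding, this is linear in s: (5292)s + (190512) = 0.
So s = -36.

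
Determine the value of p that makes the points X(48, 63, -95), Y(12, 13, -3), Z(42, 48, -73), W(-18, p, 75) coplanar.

Coplanarity ⇔ det[XY; XZ; XW] = 0.
Expanding, this is linear in p: (240)p + (7200) = 0.
So p = -30.

-30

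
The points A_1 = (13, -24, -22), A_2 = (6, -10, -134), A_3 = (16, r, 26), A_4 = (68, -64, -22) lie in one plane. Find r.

Normal to plane A_1A_2A_4: n = (-4480, -6160, -490); plane equation n·P = 100380.
Requiring n·A_3 = 100380: (-6160)r + (-84420) = 100380.
So r = -30.

-30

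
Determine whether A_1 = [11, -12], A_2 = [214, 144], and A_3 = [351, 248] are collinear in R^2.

No

A_1A_2 = (203, 156), A_1A_3 = (340, 260).
Twice the signed area of △A_1A_2A_3 is (203)(260) − (156)(340) = -260.
The area is nonzero, so the three points are not collinear.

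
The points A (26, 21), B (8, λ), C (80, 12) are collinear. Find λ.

Collinearity: (B − A) must be parallel to (C − A) = (54, -9).
Cross-multiplying the components: (λ − 21)·(54) = (-18)·(-9).
Solving gives λ = 24.

24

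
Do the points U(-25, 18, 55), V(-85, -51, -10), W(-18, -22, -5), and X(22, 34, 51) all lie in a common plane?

A normal to the plane through U, V, W is n = UV × UW = (1540, -4055, 2883).
The plane has equation n·P = 47075. For X: n·X = 43043.
43043 ≠ 47075, so X is off the plane.

No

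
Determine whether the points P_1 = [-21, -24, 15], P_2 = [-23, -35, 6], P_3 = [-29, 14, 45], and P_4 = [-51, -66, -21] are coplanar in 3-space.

With P_1 as base: P_1P_2 = (-2, -11, -9), P_1P_3 = (-8, 38, 30), P_1P_4 = (-30, -42, -36).
P_1P_3 × P_1P_4 = (-108, -1188, 1476).
P_1P_2 · (P_1P_3 × P_1P_4) = 0.
The scalar triple product vanishes, so the four points are coplanar.

Yes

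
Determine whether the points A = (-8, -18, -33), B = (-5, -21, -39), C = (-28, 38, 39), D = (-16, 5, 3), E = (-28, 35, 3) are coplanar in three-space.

No

The plane through A, B, C has normal n = AB × AC = (120, -96, 108) and equation n·P = -2796.
Checking the remaining points: n·D = -2076, n·E = -6396.
Since n·D = -2076 ≠ -2796, D is off the plane and the points are not all coplanar.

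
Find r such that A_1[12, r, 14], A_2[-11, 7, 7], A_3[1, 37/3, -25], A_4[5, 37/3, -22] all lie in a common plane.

25/3

Coplanarity ⇔ det[A_1A_2; A_1A_3; A_1A_4] = 0.
Expanding, this is linear in r: (164)r + (-4100/3) = 0.
So r = 25/3.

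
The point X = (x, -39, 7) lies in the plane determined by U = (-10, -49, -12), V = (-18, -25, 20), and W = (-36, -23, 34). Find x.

-22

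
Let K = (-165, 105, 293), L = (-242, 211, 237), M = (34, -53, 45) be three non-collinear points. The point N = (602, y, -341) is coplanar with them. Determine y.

A normal to the plane is n = KL × KM = (-35136, -30240, -8928).
N lies in the plane iff n · KN = 0.
This gives (-30240)y + (-18113760) = 0, so y = -599.

-599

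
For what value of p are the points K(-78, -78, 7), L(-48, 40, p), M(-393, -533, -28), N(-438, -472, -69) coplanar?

Coplanarity ⇔ det[KL; KM; KN] = 0.
Expanding, this is linear in p: (-39690)p + (-436590) = 0.
So p = -11.

-11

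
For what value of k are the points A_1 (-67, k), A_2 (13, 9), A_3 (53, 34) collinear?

-41

Collinearity: (A_1 − A_2) must be parallel to (A_3 − A_2) = (40, 25).
Cross-multiplying the components: (k − 9)·(40) = (-80)·(25).
Solving gives k = -41.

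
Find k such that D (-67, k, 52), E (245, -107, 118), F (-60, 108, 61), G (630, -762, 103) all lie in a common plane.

79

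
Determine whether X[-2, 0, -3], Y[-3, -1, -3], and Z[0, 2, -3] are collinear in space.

XY = (-1, -1, 0), XZ = (2, 2, 0).
XY × XZ = (0, 0, 0).
The cross product vanishes, so the three points are collinear.

Yes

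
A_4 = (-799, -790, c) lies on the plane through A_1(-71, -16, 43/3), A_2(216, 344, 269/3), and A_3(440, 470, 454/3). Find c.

-538/3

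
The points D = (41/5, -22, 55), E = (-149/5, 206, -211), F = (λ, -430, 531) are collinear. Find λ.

Collinearity requires DE × DF = 0; each component is linear in λ.
The y-component gives (-266)λ + (101346/5) = 0, so λ = 381/5.
The remaining components then also vanish.

381/5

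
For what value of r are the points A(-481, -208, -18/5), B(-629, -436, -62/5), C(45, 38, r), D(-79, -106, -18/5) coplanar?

The points are coplanar iff AB · (AC × AD) = 0.
Expanding, this is linear in r: (-76560)r + (122496) = 0.
So r = 8/5.

8/5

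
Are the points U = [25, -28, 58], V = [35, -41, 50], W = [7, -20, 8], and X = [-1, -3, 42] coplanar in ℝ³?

Yes

A normal to the plane through U, V, W is n = UV × UW = (714, 644, -154).
The plane has equation n·P = -9114. For X: n·X = -9114.
Equal, so X lies in the plane and all four are coplanar.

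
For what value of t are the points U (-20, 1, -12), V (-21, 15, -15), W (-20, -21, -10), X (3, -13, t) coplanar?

29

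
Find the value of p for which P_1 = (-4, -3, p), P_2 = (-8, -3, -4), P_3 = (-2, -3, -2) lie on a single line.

Direction P_2P_3 = (6, 0, 2). From the x-coordinate of P_1, the parameter along the line is τ = (-4 − (-8))/6 = 2/3.
Then p = (-4) + 2/3·(2) = -8/3.

-8/3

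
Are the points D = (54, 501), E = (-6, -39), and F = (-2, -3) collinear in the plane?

DE = (-60, -540), DF = (-56, -504).
Checking proportionality: DF = 14/15·DE, so the vectors are parallel and the points are collinear.

Yes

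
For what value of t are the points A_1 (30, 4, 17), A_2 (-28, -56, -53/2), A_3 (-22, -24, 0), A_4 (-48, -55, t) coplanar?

-23

Normal to plane A_1A_2A_3: n = (-198, 1276, -1496); plane equation n·P = -26268.
Requiring n·A_4 = -26268: (-1496)t + (-60676) = -26268.
So t = -23.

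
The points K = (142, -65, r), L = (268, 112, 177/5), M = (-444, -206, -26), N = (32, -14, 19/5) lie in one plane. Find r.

Coplanarity ⇔ det[KL; KM; KN] = 0.
Expanding, this is linear in r: (-14664)r + (-3035448/5) = 0.
So r = -207/5.

-207/5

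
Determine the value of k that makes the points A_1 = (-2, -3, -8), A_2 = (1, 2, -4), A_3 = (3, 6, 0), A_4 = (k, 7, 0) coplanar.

4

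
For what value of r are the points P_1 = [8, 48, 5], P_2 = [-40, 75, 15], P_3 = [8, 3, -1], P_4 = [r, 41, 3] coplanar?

16

Coplanarity ⇔ det[P_1P_2; P_1P_3; P_1P_4] = 0.
Expanding, this is linear in r: (288)r + (-4608) = 0.
So r = 16.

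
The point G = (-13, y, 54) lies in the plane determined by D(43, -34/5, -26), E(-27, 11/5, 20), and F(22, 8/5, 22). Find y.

The plane through D, E, F has equation (228/5)x + 2394y − 399z = -19722/5.
Substituting G: (2394)y + (-110694/5) = -19722/5, so y = 38/5.

38/5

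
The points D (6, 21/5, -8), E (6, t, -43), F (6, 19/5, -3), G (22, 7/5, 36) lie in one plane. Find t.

7

Coplanarity ⇔ det[DE; DF; DG] = 0.
Expanding, this is linear in t: (80)t + (-560) = 0.
So t = 7.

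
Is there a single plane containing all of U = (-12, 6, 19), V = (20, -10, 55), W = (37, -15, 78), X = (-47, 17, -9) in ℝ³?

A normal to the plane through U, V, W is n = UV × UW = (-188, -124, 112).
The plane has equation n·P = 3640. For X: n·X = 5720.
5720 ≠ 3640, so X is off the plane.

No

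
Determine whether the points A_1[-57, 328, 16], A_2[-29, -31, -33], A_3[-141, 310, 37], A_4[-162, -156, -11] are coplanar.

No

With A_1 as base: A_1A_2 = (28, -359, -49), A_1A_3 = (-84, -18, 21), A_1A_4 = (-105, -484, -27).
A_1A_3 × A_1A_4 = (10650, -4473, 38766).
A_1A_2 · (A_1A_3 × A_1A_4) = 4473.
Since 4473 ≠ 0, the four points are not coplanar.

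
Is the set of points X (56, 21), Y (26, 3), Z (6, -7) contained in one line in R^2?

XY = (-30, -18), XZ = (-50, -28).
If collinear, XZ would be a scalar multiple of XY. But (-30)·(-28) ≠ (-18)·(-50) (difference -60), so they are not parallel; the points are not collinear.

No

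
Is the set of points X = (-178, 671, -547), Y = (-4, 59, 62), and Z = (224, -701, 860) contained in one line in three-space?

XY = (174, -612, 609), XZ = (402, -1372, 1407).
XY × XZ = (-25536, 0, 7296).
The cross product is nonzero, so the points do not lie on one line.

No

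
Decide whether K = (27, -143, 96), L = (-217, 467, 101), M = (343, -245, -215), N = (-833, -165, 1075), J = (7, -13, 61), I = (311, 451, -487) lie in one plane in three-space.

The plane through K, L, M has normal n = KL × KM = (-189200, -74304, -167872) and equation n·P = -10598640.
Checking the remaining points: n·N = -10598640, n·J = -10598640, n·I = -10598640.
All equal -10598640, so all 6 points lie in one plane.

Yes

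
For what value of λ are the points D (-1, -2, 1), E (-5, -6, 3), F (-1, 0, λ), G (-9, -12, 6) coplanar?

0

Normal to plane DEG: n = (0, 4, 8); plane equation n·P = 0.
Requiring n·F = 0: (8)λ + (0) = 0.
So λ = 0.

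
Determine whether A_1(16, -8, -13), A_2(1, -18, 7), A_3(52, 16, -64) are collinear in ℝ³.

A_1A_2 = (-15, -10, 20), A_1A_3 = (36, 24, -51).
Comparing components 2 and 3: (-10)(-51) − (20)(24) = 30 ≠ 0, so A_1A_2 and A_1A_3 are not parallel and the points are not collinear.

No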